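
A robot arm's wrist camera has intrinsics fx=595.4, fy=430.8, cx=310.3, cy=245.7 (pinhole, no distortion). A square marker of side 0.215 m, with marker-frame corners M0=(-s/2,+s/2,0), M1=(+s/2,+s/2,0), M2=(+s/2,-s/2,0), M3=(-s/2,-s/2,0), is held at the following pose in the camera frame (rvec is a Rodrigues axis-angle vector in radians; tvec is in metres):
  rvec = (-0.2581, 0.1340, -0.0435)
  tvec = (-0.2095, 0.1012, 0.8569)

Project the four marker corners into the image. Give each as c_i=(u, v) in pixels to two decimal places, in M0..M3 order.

c0=(89.07, 353.80) c1=(237.09, 350.59) c2=(237.96, 241.20) c3=(99.03, 247.53)

Intrinsics K: fx=595.4, fy=430.8, cx=310.3, cy=245.7
Marker side s = 0.215 m; corners in marker frame (Z=0):
  M0 = (-0.1075, +0.1075, 0)
  M1 = (+0.1075, +0.1075, 0)
  M2 = (+0.1075, -0.1075, 0)
  M3 = (-0.1075, -0.1075, 0)
rvec = (-0.2581, 0.1340, -0.0435), |rvec| = θ = 0.29405 rad = 16.848°
Rodrigues: sinθ=0.28983, 1−cosθ=0.04292; R = I + sinθ·[k]× + (1−cosθ)·[k]×²:
    [+0.99015 +0.02571 +0.13765]
    [-0.06004 +0.96599 +0.25150]
    [-0.12650 -0.25729 +0.95802]
t = (-0.2095, 0.1012, 0.8569) m
M0: Pc = R·M0+t = (-0.31318, +0.21150, +0.84284); u = 595.4·(-0.31318)/0.84284 + 310.3 = 89.0651, v = 430.8·(+0.21150)/0.84284 + 245.7 = 353.8032
M1: Pc = R·M1+t = (-0.10030, +0.19859, +0.81564); u = 595.4·(-0.10030)/0.81564 + 310.3 = 237.0865, v = 430.8·(+0.19859)/0.81564 + 245.7 = 350.5895
M2: Pc = R·M2+t = (-0.10582, -0.00910, +0.87096); u = 595.4·(-0.10582)/0.87096 + 310.3 = 237.9581, v = 430.8·(-0.00910)/0.87096 + 245.7 = 241.1994
M3: Pc = R·M3+t = (-0.31870, +0.00381, +0.89816); u = 595.4·(-0.31870)/0.89816 + 310.3 = 99.0269, v = 430.8·(+0.00381)/0.89816 + 245.7 = 247.5278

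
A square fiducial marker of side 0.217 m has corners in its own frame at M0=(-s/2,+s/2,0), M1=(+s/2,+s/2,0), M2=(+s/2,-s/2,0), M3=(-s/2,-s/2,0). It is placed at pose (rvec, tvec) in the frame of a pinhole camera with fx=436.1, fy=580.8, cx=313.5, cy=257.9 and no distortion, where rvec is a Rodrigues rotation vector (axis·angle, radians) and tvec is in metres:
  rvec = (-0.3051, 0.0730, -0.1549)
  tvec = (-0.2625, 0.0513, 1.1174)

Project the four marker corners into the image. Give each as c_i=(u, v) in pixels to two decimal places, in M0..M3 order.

c0=(171.75, 349.14) c1=(256.80, 331.02) c2=(248.44, 223.12) c3=(168.33, 241.19)

Intrinsics K: fx=436.1, fy=580.8, cx=313.5, cy=257.9
Marker side s = 0.217 m; corners in marker frame (Z=0):
  M0 = (-0.1085, +0.1085, 0)
  M1 = (+0.1085, +0.1085, 0)
  M2 = (+0.1085, -0.1085, 0)
  M3 = (-0.1085, -0.1085, 0)
rvec = (-0.3051, 0.0730, -0.1549), |rvec| = θ = 0.34987 rad = 20.046°
Rodrigues: sinθ=0.34278, 1−cosθ=0.06058; R = I + sinθ·[k]× + (1−cosθ)·[k]×²:
    [+0.98549 +0.14074 +0.09491]
    [-0.16278 +0.94205 +0.29332]
    [-0.04813 -0.30451 +0.95129]
t = (-0.2625, 0.0513, 1.1174) m
M0: Pc = R·M0+t = (-0.35416, +0.17117, +1.08958); u = 436.1·(-0.35416)/1.08958 + 313.5 = 171.7510, v = 580.8·(+0.17117)/1.08958 + 257.9 = 349.1444
M1: Pc = R·M1+t = (-0.14030, +0.13585, +1.07914); u = 436.1·(-0.14030)/1.07914 + 313.5 = 256.8002, v = 580.8·(+0.13585)/1.07914 + 257.9 = 331.0160
M2: Pc = R·M2+t = (-0.17084, -0.06857, +1.14522); u = 436.1·(-0.17084)/1.14522 + 313.5 = 248.4422, v = 580.8·(-0.06857)/1.14522 + 257.9 = 223.1221
M3: Pc = R·M3+t = (-0.38470, -0.03325, +1.15566); u = 436.1·(-0.38470)/1.15566 + 313.5 = 168.3315, v = 580.8·(-0.03325)/1.15566 + 257.9 = 241.1890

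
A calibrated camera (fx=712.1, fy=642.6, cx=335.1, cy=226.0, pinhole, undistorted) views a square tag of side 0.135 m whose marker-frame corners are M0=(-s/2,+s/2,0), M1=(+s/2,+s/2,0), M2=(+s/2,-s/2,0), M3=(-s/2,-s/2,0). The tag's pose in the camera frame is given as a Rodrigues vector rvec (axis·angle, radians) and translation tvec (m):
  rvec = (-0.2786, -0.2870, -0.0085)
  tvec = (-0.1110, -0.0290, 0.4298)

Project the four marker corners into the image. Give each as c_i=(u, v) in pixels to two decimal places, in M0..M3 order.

Intrinsics K: fx=712.1, fy=642.6, cx=335.1, cy=226.0
Marker side s = 0.135 m; corners in marker frame (Z=0):
  M0 = (-0.0675, +0.0675, 0)
  M1 = (+0.0675, +0.0675, 0)
  M2 = (+0.0675, -0.0675, 0)
  M3 = (-0.0675, -0.0675, 0)
rvec = (-0.2786, -0.2870, -0.0085), |rvec| = θ = 0.40007 rad = 22.923°
Rodrigues: sinθ=0.38949, 1−cosθ=0.07897; R = I + sinθ·[k]× + (1−cosθ)·[k]×²:
    [+0.95933 +0.04772 -0.27824]
    [+0.03117 +0.96167 +0.27243]
    [+0.28057 -0.27002 +0.92107]
t = (-0.1110, -0.0290, 0.4298) m
M0: Pc = R·M0+t = (-0.17253, +0.03381, +0.39263); u = 712.1·(-0.17253)/0.39263 + 335.1 = 22.1861, v = 642.6·(+0.03381)/0.39263 + 226.0 = 281.3322
M1: Pc = R·M1+t = (-0.04302, +0.03802, +0.43051); u = 712.1·(-0.04302)/0.43051 + 335.1 = 263.9348, v = 642.6·(+0.03802)/0.43051 + 226.0 = 282.7457
M2: Pc = R·M2+t = (-0.04947, -0.09181, +0.46697); u = 712.1·(-0.04947)/0.46697 + 335.1 = 259.6654, v = 642.6·(-0.09181)/0.46697 + 226.0 = 99.6605
M3: Pc = R·M3+t = (-0.17898, -0.09602, +0.42909); u = 712.1·(-0.17898)/0.42909 + 335.1 = 38.0776, v = 642.6·(-0.09602)/0.42909 + 226.0 = 82.2055

c0=(22.19, 281.33) c1=(263.93, 282.75) c2=(259.67, 99.66) c3=(38.08, 82.21)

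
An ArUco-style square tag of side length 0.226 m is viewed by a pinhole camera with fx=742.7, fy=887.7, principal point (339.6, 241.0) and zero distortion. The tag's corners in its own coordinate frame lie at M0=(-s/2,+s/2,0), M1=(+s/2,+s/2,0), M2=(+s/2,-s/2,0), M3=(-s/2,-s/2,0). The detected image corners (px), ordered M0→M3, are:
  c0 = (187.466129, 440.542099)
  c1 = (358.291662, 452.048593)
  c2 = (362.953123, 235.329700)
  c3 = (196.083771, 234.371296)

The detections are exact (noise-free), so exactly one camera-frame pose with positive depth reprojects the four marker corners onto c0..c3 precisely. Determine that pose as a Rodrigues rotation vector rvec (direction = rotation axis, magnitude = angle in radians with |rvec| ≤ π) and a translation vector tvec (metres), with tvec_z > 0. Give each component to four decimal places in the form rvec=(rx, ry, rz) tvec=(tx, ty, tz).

rvec=(-0.1100, 0.2086, 0.0176) tvec=(-0.0841, 0.1056, 0.9549)

Intrinsics K: fx=742.7, fy=887.7, cx=339.6, cy=241.0
Marker side s = 0.226 m; corners in marker frame (Z=0):
  M0 = (-0.1130, +0.1130, 0)
  M1 = (+0.1130, +0.1130, 0)
  M2 = (+0.1130, -0.1130, 0)
  M3 = (-0.1130, -0.1130, 0)
Detected image corners:
  c0 = (187.466129, 440.542099) px
  c1 = (358.291662, 452.048593) px
  c2 = (362.953123, 235.329700) px
  c3 = (196.083771, 234.371296) px
Planar DLT: solve 8×8 A·h = b for H (H[2,2]=1):
  H  [+686.94891 -60.58987 +274.16656]
  H  [-46.76802 +896.80266 +339.15565]
  H  [-0.21743 -0.11222 +1.00000]
B = K⁻¹H; ‖b₁‖=1.047193, ‖b₂‖=1.047193; λ = 2/(‖b₁‖+‖b₂‖) = 0.954934, sign → tz>0 ⇒ λ=+0.954934
r₁ = λ·B[:,0] = (+0.97819,+0.00606,-0.20763); r₂ = λ·B[:,1] = (-0.02890,+0.99382,-0.10717)
r₃ = r₁×r₂ = (+0.20569,+0.11083,+0.97232); SVD([r₁ r₂ r₃]) → R = UVᵀ:
  R  [+0.97819 -0.02890 +0.20569]
  R  [+0.00606 +0.99382 +0.11083]
  R  [-0.20763 -0.10717 +0.97232]
t = (-0.08413, +0.10559, +0.95493) m
tr R = 2.944330; θ = arccos((tr R − 1)/2) = 0.236495 rad = 13.550°
axis k = ((R−Rᵀ)₃₂, (R−Rᵀ)₁₃, (R−Rᵀ)₂₁) / (2 sinθ) = (-0.465216, +0.882047, +0.074606)
rvec = θ·k = (-0.110022, +0.208600, +0.017644)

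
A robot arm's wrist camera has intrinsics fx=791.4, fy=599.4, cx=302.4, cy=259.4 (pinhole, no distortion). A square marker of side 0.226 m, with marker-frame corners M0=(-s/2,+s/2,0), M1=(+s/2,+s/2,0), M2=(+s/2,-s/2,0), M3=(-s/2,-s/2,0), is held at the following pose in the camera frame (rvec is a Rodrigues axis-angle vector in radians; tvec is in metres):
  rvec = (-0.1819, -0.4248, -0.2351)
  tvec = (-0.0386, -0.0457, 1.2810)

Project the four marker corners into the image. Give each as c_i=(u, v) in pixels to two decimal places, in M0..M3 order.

Intrinsics K: fx=791.4, fy=599.4, cx=302.4, cy=259.4
Marker side s = 0.226 m; corners in marker frame (Z=0):
  M0 = (-0.1130, +0.1130, 0)
  M1 = (+0.1130, +0.1130, 0)
  M2 = (+0.1130, -0.1130, 0)
  M3 = (-0.1130, -0.1130, 0)
rvec = (-0.1819, -0.4248, -0.2351), |rvec| = θ = 0.51847 rad = 29.706°
Rodrigues: sinθ=0.49555, 1−cosθ=0.13142; R = I + sinθ·[k]× + (1−cosθ)·[k]×²:
    [+0.88475 +0.26249 -0.38511]
    [-0.18693 +0.95680 +0.22269]
    [+0.42693 -0.12503 +0.89560]
t = (-0.0386, -0.0457, 1.2810) m
M0: Pc = R·M0+t = (-0.10892, +0.08354, +1.21863); u = 791.4·(-0.10892)/1.21863 + 302.4 = 231.6677, v = 599.4·(+0.08354)/1.21863 + 259.4 = 300.4911
M1: Pc = R·M1+t = (+0.09104, +0.04130, +1.31511); u = 791.4·(+0.09104)/1.31511 + 302.4 = 357.1842, v = 599.4·(+0.04130)/1.31511 + 259.4 = 278.2216
M2: Pc = R·M2+t = (+0.03172, -0.17494, +1.34337); u = 791.4·(+0.03172)/1.34337 + 302.4 = 321.0845, v = 599.4·(-0.17494)/1.34337 + 259.4 = 181.3427
M3: Pc = R·M3+t = (-0.16824, -0.13270, +1.24689); u = 791.4·(-0.16824)/1.24689 + 302.4 = 195.6191, v = 599.4·(-0.13270)/1.24689 + 259.4 = 195.6109

c0=(231.67, 300.49) c1=(357.18, 278.22) c2=(321.08, 181.34) c3=(195.62, 195.61)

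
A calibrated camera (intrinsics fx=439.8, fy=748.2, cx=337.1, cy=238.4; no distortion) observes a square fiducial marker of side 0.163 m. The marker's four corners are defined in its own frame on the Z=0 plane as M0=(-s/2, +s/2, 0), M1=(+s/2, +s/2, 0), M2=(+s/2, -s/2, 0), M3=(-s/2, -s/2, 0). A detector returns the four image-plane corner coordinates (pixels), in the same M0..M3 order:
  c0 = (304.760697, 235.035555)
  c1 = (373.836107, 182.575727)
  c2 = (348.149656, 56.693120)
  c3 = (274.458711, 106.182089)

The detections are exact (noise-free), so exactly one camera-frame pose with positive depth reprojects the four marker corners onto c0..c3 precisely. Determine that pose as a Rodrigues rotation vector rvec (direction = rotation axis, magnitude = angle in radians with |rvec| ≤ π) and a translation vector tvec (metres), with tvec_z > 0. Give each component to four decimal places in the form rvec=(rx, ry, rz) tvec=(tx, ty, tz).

rvec=(0.2186, -0.2888, -0.3910) tvec=(-0.0218, -0.1104, 0.8954)

Intrinsics K: fx=439.8, fy=748.2, cx=337.1, cy=238.4
Marker side s = 0.163 m; corners in marker frame (Z=0):
  M0 = (-0.0815, +0.0815, 0)
  M1 = (+0.0815, +0.0815, 0)
  M2 = (+0.0815, -0.0815, 0)
  M3 = (-0.0815, -0.0815, 0)
Detected image corners:
  c0 = (304.760697, 235.035555) px
  c1 = (373.836107, 182.575727) px
  c2 = (348.149656, 56.693120) px
  c3 = (274.458711, 106.182089) px
Planar DLT: solve 8×8 A·h = b for H (H[2,2]=1):
  H  [+522.46664 +267.19824 +326.39602]
  H  [-275.08206 +823.92319 +146.10747]
  H  [+0.26090 +0.29436 +1.00000]
B = K⁻¹H; ‖b₁‖=1.116869, ‖b₂‖=1.116869; λ = 2/(‖b₁‖+‖b₂‖) = 0.895360, sign → tz>0 ⇒ λ=+0.895360
r₁ = λ·B[:,0] = (+0.88460,-0.40362,+0.23360); r₂ = λ·B[:,1] = (+0.34196,+0.90200,+0.26356)
r₃ = r₁×r₂ = (-0.31709,-0.15326,+0.93593); SVD([r₁ r₂ r₃]) → R = UVᵀ:
  R  [+0.88460 +0.34196 -0.31709]
  R  [-0.40362 +0.90200 -0.15326]
  R  [+0.23360 +0.26356 +0.93593]
t = (-0.02179, -0.11045, +0.89536) m
tr R = 2.722531; θ = arccos((tr R − 1)/2) = 0.533041 rad = 30.541°
axis k = ((R−Rᵀ)₃₂, (R−Rᵀ)₁₃, (R−Rᵀ)₂₁) / (2 sinθ) = (+0.410130, -0.541854, -0.733613)
rvec = θ·k = (+0.218616, -0.288830, -0.391046)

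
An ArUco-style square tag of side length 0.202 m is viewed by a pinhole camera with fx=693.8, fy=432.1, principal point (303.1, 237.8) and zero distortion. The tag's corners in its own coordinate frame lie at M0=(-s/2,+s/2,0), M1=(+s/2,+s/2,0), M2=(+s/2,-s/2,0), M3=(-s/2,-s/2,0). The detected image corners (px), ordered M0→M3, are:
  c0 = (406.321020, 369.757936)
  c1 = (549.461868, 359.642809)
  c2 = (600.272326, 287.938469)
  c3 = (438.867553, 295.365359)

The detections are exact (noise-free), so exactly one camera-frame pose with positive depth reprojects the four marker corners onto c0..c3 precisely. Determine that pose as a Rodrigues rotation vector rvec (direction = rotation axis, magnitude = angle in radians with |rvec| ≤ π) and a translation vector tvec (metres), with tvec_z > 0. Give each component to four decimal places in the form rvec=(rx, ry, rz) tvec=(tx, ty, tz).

rvec=(0.6057, -0.2280, 0.0293) tvec=(0.2384, 0.1809, 0.8430)

Intrinsics K: fx=693.8, fy=432.1, cx=303.1, cy=237.8
Marker side s = 0.202 m; corners in marker frame (Z=0):
  M0 = (-0.1010, +0.1010, 0)
  M1 = (+0.1010, +0.1010, 0)
  M2 = (+0.1010, -0.1010, 0)
  M3 = (-0.1010, -0.1010, 0)
Detected image corners:
  c0 = (406.321020, 369.757936) px
  c1 = (549.461868, 359.642809) px
  c2 = (600.272326, 287.938469) px
  c3 = (438.867553, 295.365359) px
Planar DLT: solve 8×8 A·h = b for H (H[2,2]=1):
  H  [+881.49957 +124.38412 +499.34537]
  H  [+42.14369 +579.85423 +330.51508]
  H  [+0.26209 +0.66551 +1.00000]
B = K⁻¹H; ‖b₁‖=1.186296, ‖b₂‖=1.186296; λ = 2/(‖b₁‖+‖b₂‖) = 0.842960, sign → tz>0 ⇒ λ=+0.842960
r₁ = λ·B[:,0] = (+0.97449,-0.03937,+0.22093); r₂ = λ·B[:,1] = (-0.09396,+0.82247,+0.56100)
r₃ = r₁×r₂ = (-0.20380,-0.56745,+0.79779); SVD([r₁ r₂ r₃]) → R = UVᵀ:
  R  [+0.97449 -0.09396 -0.20380]
  R  [-0.03937 +0.82247 -0.56745]
  R  [+0.22093 +0.56100 +0.79779]
t = (+0.23844, +0.18087, +0.84296) m
tr R = 2.594754; θ = arccos((tr R − 1)/2) = 0.647860 rad = 37.120°
axis k = ((R−Rᵀ)₃₂, (R−Rᵀ)₁₃, (R−Rᵀ)₂₁) / (2 sinθ) = (+0.934945, -0.351898, +0.045226)
rvec = θ·k = (+0.605714, -0.227981, +0.029300)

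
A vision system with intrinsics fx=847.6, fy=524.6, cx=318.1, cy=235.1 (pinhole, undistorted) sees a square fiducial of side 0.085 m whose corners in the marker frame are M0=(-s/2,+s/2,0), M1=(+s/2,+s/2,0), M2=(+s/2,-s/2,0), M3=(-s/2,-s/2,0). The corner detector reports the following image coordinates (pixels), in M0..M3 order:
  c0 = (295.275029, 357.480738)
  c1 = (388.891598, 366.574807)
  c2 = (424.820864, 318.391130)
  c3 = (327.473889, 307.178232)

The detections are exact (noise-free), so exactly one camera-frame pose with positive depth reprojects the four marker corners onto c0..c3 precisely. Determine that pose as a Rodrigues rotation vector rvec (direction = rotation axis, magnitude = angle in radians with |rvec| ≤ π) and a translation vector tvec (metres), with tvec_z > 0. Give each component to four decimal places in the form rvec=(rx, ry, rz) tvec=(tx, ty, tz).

Intrinsics K: fx=847.6, fy=524.6, cx=318.1, cy=235.1
Marker side s = 0.085 m; corners in marker frame (Z=0):
  M0 = (-0.0425, +0.0425, 0)
  M1 = (+0.0425, +0.0425, 0)
  M2 = (+0.0425, -0.0425, 0)
  M3 = (-0.0425, -0.0425, 0)
Detected image corners:
  c0 = (295.275029, 357.480738) px
  c1 = (388.891598, 366.574807) px
  c2 = (424.820864, 318.391130) px
  c3 = (327.473889, 307.178232) px
Planar DLT: solve 8×8 A·h = b for H (H[2,2]=1):
  H  [+1260.38827 -186.94707 +359.46126]
  H  [+248.44639 +780.34494 +338.11296]
  H  [+0.38325 +0.59637 +1.00000]
B = K⁻¹H; ‖b₁‖=1.429025, ‖b₂‖=1.429025; λ = 2/(‖b₁‖+‖b₂‖) = 0.699778, sign → tz>0 ⇒ λ=+0.699778
r₁ = λ·B[:,0] = (+0.93993,+0.21122,+0.26819); r₂ = λ·B[:,1] = (-0.31096,+0.85390,+0.41732)
r₃ = r₁×r₂ = (-0.14086,-0.47565,+0.86828); SVD([r₁ r₂ r₃]) → R = UVᵀ:
  R  [+0.93993 -0.31096 -0.14086]
  R  [+0.21122 +0.85390 -0.47565]
  R  [+0.26819 +0.41732 +0.86828]
t = (+0.03415, +0.13741, +0.69978) m
tr R = 2.662109; θ = arccos((tr R − 1)/2) = 0.589795 rad = 33.793°
axis k = ((R−Rᵀ)₃₂, (R−Rᵀ)₁₃, (R−Rᵀ)₂₁) / (2 sinθ) = (+0.802757, -0.367719, +0.469428)
rvec = θ·k = (+0.473463, -0.216879, +0.276867)

rvec=(0.4735, -0.2169, 0.2769) tvec=(0.0341, 0.1374, 0.6998)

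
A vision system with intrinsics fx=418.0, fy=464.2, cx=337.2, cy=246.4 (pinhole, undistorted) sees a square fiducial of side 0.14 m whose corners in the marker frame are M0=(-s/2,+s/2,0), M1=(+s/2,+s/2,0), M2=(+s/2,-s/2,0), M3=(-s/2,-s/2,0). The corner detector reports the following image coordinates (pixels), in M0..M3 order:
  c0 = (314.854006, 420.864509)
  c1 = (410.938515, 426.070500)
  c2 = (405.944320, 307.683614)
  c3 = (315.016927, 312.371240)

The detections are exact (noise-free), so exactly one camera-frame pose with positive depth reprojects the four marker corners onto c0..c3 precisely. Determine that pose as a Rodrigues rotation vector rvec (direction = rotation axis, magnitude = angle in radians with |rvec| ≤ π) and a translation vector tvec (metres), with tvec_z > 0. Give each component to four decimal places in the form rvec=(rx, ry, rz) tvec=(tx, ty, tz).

rvec=(-0.2210, 0.3875, -0.0541) tvec=(0.0318, 0.1517, 0.5927)

Intrinsics K: fx=418.0, fy=464.2, cx=337.2, cy=246.4
Marker side s = 0.14 m; corners in marker frame (Z=0):
  M0 = (-0.0700, +0.0700, 0)
  M1 = (+0.0700, +0.0700, 0)
  M2 = (+0.0700, -0.0700, 0)
  M3 = (-0.0700, -0.0700, 0)
Detected image corners:
  c0 = (314.854006, 420.864509) px
  c1 = (410.938515, 426.070500) px
  c2 = (405.944320, 307.683614) px
  c3 = (315.016927, 312.371240) px
Planar DLT: solve 8×8 A·h = b for H (H[2,2]=1):
  H  [+442.40710 -120.22138 +359.62055]
  H  [-227.23591 +670.16201 +365.24150]
  H  [-0.62210 -0.37788 +1.00000]
B = K⁻¹H; ‖b₁‖=1.687222, ‖b₂‖=1.687222; λ = 2/(‖b₁‖+‖b₂‖) = 0.592690, sign → tz>0 ⇒ λ=+0.592690
r₁ = λ·B[:,0] = (+0.92474,-0.09442,-0.36871); r₂ = λ·B[:,1] = (+0.01021,+0.97454,-0.22396)
r₃ = r₁×r₂ = (+0.38047,+0.20334,+0.90216); SVD([r₁ r₂ r₃]) → R = UVᵀ:
  R  [+0.92474 +0.01021 +0.38047]
  R  [-0.09442 +0.97454 +0.20334]
  R  [-0.36871 -0.22396 +0.90216]
t = (+0.03179, +0.15174, +0.59269) m
tr R = 2.801440; θ = arccos((tr R − 1)/2) = 0.449372 rad = 25.747°
axis k = ((R−Rᵀ)₃₂, (R−Rᵀ)₁₃, (R−Rᵀ)₂₁) / (2 sinθ) = (-0.491837, +0.862318, -0.120428)
rvec = θ·k = (-0.221018, +0.387502, -0.054117)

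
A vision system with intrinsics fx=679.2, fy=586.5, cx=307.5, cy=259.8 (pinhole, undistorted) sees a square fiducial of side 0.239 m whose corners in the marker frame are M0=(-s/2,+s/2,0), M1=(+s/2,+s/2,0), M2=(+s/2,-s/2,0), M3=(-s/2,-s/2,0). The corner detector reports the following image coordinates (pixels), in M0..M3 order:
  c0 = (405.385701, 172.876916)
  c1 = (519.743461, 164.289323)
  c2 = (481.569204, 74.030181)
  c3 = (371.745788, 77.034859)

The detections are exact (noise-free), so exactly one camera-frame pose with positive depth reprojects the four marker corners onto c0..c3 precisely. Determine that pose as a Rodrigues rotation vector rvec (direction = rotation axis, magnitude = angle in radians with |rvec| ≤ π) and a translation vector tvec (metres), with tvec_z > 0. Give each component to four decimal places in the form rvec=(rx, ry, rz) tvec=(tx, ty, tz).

rvec=(-0.3521, -0.2822, -0.1788) tvec=(0.2607, -0.3041, 1.2814)

Intrinsics K: fx=679.2, fy=586.5, cx=307.5, cy=259.8
Marker side s = 0.239 m; corners in marker frame (Z=0):
  M0 = (-0.1195, +0.1195, 0)
  M1 = (+0.1195, +0.1195, 0)
  M2 = (+0.1195, -0.1195, 0)
  M3 = (-0.1195, -0.1195, 0)
Detected image corners:
  c0 = (405.385701, 172.876916) px
  c1 = (519.743461, 164.289323) px
  c2 = (481.569204, 74.030181) px
  c3 = (371.745788, 77.034859) px
Planar DLT: solve 8×8 A·h = b for H (H[2,2]=1):
  H  [+573.55674 +41.66934 +445.66505]
  H  [+4.87037 +359.12529 +120.61518]
  H  [+0.23579 -0.24479 +1.00000]
B = K⁻¹H; ‖b₁‖=0.780419, ‖b₂‖=0.780419; λ = 2/(‖b₁‖+‖b₂‖) = 1.281363, sign → tz>0 ⇒ λ=+1.281363
r₁ = λ·B[:,0] = (+0.94527,-0.12320,+0.30214); r₂ = λ·B[:,1] = (+0.22062,+0.92355,-0.31367)
r₃ = r₁×r₂ = (-0.24039,+0.36316,+0.90018); SVD([r₁ r₂ r₃]) → R = UVᵀ:
  R  [+0.94527 +0.22062 -0.24039]
  R  [-0.12320 +0.92355 +0.36316]
  R  [+0.30214 -0.31367 +0.90018]
t = (+0.26066, -0.30409, +1.28136) m
tr R = 2.769000; θ = arccos((tr R − 1)/2) = 0.485375 rad = 27.810°
axis k = ((R−Rᵀ)₃₂, (R−Rᵀ)₁₃, (R−Rᵀ)₂₁) / (2 sinθ) = (-0.725364, -0.581440, -0.368475)
rvec = θ·k = (-0.352074, -0.282217, -0.178849)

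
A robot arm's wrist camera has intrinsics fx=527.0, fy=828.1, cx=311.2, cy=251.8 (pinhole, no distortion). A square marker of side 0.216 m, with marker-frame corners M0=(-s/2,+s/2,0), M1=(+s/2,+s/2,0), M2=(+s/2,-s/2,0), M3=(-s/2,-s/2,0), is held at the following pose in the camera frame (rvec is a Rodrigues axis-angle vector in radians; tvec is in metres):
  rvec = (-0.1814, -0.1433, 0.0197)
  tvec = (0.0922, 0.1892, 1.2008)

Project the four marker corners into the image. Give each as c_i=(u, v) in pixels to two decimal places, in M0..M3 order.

Intrinsics K: fx=527.0, fy=828.1, cx=311.2, cy=251.8
Marker side s = 0.216 m; corners in marker frame (Z=0):
  M0 = (-0.1080, +0.1080, 0)
  M1 = (+0.1080, +0.1080, 0)
  M2 = (+0.1080, -0.1080, 0)
  M3 = (-0.1080, -0.1080, 0)
rvec = (-0.1814, -0.1433, 0.0197), |rvec| = θ = 0.23201 rad = 13.293°
Rodrigues: sinθ=0.22993, 1−cosθ=0.02679; R = I + sinθ·[k]× + (1−cosθ)·[k]×²:
    [+0.98959 -0.00658 -0.14380]
    [+0.03246 +0.98343 +0.17837]
    [+0.14024 -0.18118 +0.97340]
t = (0.0922, 0.1892, 1.2008) m
M0: Pc = R·M0+t = (-0.01539, +0.29190, +1.16609); u = 527.0·(-0.01539)/1.16609 + 311.2 = 304.2463, v = 828.1·(+0.29190)/1.16609 + 251.8 = 459.0967
M1: Pc = R·M1+t = (+0.19836, +0.29892, +1.19638); u = 527.0·(+0.19836)/1.19638 + 311.2 = 398.5786, v = 828.1·(+0.29892)/1.19638 + 251.8 = 458.7015
M2: Pc = R·M2+t = (+0.19979, +0.08650, +1.23551); u = 527.0·(+0.19979)/1.23551 + 311.2 = 396.4175, v = 828.1·(+0.08650)/1.23551 + 251.8 = 309.7736
M3: Pc = R·M3+t = (-0.01396, +0.07948, +1.20522); u = 527.0·(-0.01396)/1.20522 + 311.2 = 305.0940, v = 828.1·(+0.07948)/1.20522 + 251.8 = 306.4128

c0=(304.25, 459.10) c1=(398.58, 458.70) c2=(396.42, 309.77) c3=(305.09, 306.41)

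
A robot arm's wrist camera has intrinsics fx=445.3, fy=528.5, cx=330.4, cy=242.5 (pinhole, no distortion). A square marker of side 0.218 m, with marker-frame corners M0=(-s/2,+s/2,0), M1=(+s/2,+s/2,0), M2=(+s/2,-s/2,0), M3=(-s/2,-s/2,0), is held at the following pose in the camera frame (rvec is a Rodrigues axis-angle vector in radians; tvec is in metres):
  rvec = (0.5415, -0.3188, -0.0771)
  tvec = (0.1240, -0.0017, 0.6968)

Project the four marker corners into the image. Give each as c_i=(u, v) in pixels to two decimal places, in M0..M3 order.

c0=(342.36, 321.80) c1=(458.89, 292.81) c2=(482.18, 154.33) c3=(346.40, 174.95)

Intrinsics K: fx=445.3, fy=528.5, cx=330.4, cy=242.5
Marker side s = 0.218 m; corners in marker frame (Z=0):
  M0 = (-0.1090, +0.1090, 0)
  M1 = (+0.1090, +0.1090, 0)
  M2 = (+0.1090, -0.1090, 0)
  M3 = (-0.1090, -0.1090, 0)
rvec = (0.5415, -0.3188, -0.0771), |rvec| = θ = 0.63309 rad = 36.273°
Rodrigues: sinθ=0.59164, 1−cosθ=0.19380; R = I + sinθ·[k]× + (1−cosθ)·[k]×²:
    [+0.94798 -0.01142 -0.31811]
    [-0.15552 +0.85535 -0.49416]
    [+0.27774 +0.51793 +0.80908]
t = (0.1240, -0.0017, 0.6968) m
M0: Pc = R·M0+t = (+0.01943, +0.10848, +0.72298); u = 445.3·(+0.01943)/0.72298 + 330.4 = 342.3644, v = 528.5·(+0.10848)/0.72298 + 242.5 = 321.8025
M1: Pc = R·M1+t = (+0.22609, +0.07458, +0.78353); u = 445.3·(+0.22609)/0.78353 + 330.4 = 458.8905, v = 528.5·(+0.07458)/0.78353 + 242.5 = 292.8057
M2: Pc = R·M2+t = (+0.22857, -0.11188, +0.67062); u = 445.3·(+0.22857)/0.67062 + 330.4 = 482.1767, v = 528.5·(-0.11188)/0.67062 + 242.5 = 154.3262
M3: Pc = R·M3+t = (+0.02191, -0.07798, +0.61007); u = 445.3·(+0.02191)/0.61007 + 330.4 = 346.3956, v = 528.5·(-0.07798)/0.61007 + 242.5 = 174.9459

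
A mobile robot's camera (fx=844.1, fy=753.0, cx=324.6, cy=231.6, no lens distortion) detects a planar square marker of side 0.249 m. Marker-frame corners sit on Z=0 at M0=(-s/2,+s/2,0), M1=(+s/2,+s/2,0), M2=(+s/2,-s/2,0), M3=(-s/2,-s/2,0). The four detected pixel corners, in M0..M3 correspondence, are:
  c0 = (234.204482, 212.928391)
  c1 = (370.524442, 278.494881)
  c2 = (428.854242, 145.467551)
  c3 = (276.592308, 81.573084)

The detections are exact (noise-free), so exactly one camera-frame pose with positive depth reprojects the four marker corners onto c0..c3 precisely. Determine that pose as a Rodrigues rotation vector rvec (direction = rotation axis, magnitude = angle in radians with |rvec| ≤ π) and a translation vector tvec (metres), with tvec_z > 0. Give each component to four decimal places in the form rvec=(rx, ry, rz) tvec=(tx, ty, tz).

rvec=(0.4069, 0.3933, 0.4025) tvec=(-0.0004, -0.0822, 1.2396)

Intrinsics K: fx=844.1, fy=753.0, cx=324.6, cy=231.6
Marker side s = 0.249 m; corners in marker frame (Z=0):
  M0 = (-0.1245, +0.1245, 0)
  M1 = (+0.1245, +0.1245, 0)
  M2 = (+0.1245, -0.1245, 0)
  M3 = (-0.1245, -0.1245, 0)
Detected image corners:
  c0 = (234.204482, 212.928391) px
  c1 = (370.524442, 278.494881) px
  c2 = (428.854242, 145.467551) px
  c3 = (276.592308, 81.573084) px
Planar DLT: solve 8×8 A·h = b for H (H[2,2]=1):
  H  [+503.04211 -82.16784 +324.34697]
  H  [+218.99160 +596.13933 +181.68721]
  H  [-0.22895 +0.36381 +1.00000]
B = K⁻¹H; ‖b₁‖=0.806695, ‖b₂‖=0.806695; λ = 2/(‖b₁‖+‖b₂‖) = 1.239626, sign → tz>0 ⇒ λ=+1.239626
r₁ = λ·B[:,0] = (+0.84789,+0.44781,-0.28381); r₂ = λ·B[:,1] = (-0.29410,+0.84268,+0.45099)
r₃ = r₁×r₂ = (+0.44111,-0.29892,+0.84620); SVD([r₁ r₂ r₃]) → R = UVᵀ:
  R  [+0.84789 -0.29410 +0.44111]
  R  [+0.44781 +0.84268 -0.29892]
  R  [-0.28381 +0.45099 +0.84620]
t = (-0.00037, -0.08217, +1.23963) m
tr R = 2.536782; θ = arccos((tr R − 1)/2) = 0.694473 rad = 39.790°
axis k = ((R−Rᵀ)₃₂, (R−Rᵀ)₁₃, (R−Rᵀ)₂₁) / (2 sinθ) = (+0.585887, +0.566362, +0.579630)
rvec = θ·k = (+0.406883, +0.393323, +0.402537)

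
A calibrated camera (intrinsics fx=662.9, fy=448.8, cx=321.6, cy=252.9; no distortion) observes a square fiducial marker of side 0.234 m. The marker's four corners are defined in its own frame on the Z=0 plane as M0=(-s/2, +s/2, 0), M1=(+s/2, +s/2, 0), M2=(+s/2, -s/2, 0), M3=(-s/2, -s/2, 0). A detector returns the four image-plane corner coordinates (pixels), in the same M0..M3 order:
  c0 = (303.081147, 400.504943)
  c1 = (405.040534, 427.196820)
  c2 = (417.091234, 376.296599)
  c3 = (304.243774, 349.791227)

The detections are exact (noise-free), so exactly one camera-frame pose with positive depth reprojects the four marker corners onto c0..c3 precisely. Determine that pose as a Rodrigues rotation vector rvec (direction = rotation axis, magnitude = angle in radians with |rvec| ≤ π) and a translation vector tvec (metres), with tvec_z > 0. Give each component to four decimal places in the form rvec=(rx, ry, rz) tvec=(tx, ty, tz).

rvec=(0.5874, 0.3923, 0.1486) tvec=(0.0695, 0.4106, 1.3507)

Intrinsics K: fx=662.9, fy=448.8, cx=321.6, cy=252.9
Marker side s = 0.234 m; corners in marker frame (Z=0):
  M0 = (-0.1170, +0.1170, 0)
  M1 = (+0.1170, +0.1170, 0)
  M2 = (+0.1170, -0.1170, 0)
  M3 = (-0.1170, -0.1170, 0)
Detected image corners:
  c0 = (303.081147, 400.504943) px
  c1 = (405.040534, 427.196820) px
  c2 = (417.091234, 376.296599) px
  c3 = (304.243774, 349.791227) px
Planar DLT: solve 8×8 A·h = b for H (H[2,2]=1):
  H  [+373.89452 +122.06196 +355.72625]
  H  [+22.43202 +379.78589 +389.32654]
  H  [-0.23493 +0.41878 +1.00000]
B = K⁻¹H; ‖b₁‖=0.740360, ‖b₂‖=0.740360; λ = 2/(‖b₁‖+‖b₂‖) = 1.350694, sign → tz>0 ⇒ λ=+1.350694
r₁ = λ·B[:,0] = (+0.91577,+0.24632,-0.31731); r₂ = λ·B[:,1] = (-0.02571,+0.82425,+0.56564)
r₃ = r₁×r₂ = (+0.40087,-0.50984,+0.76116); SVD([r₁ r₂ r₃]) → R = UVᵀ:
  R  [+0.91577 -0.02571 +0.40087]
  R  [+0.24632 +0.82425 -0.50984]
  R  [-0.31731 +0.56564 +0.76116]
t = (+0.06953, +0.41058, +1.35069) m
tr R = 2.501182; θ = arccos((tr R − 1)/2) = 0.721840 rad = 41.358°
axis k = ((R−Rᵀ)₃₂, (R−Rᵀ)₁₃, (R−Rᵀ)₂₁) / (2 sinθ) = (+0.813812, +0.543451, +0.205841)
rvec = θ·k = (+0.587442, +0.392285, +0.148584)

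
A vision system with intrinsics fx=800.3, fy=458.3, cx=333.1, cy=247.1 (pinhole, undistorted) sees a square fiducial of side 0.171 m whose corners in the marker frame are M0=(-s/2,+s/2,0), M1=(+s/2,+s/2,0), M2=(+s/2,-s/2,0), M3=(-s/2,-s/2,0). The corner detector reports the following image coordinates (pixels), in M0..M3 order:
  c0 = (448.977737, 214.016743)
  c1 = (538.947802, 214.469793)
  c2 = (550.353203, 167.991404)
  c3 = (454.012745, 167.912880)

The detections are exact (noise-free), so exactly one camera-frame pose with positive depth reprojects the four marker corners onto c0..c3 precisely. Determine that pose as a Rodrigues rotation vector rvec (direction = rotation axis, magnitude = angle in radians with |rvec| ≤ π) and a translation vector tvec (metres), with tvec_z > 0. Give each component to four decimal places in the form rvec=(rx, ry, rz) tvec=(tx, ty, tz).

rvec=(0.6309, 0.0759, -0.0096) tvec=(0.3063, -0.1794, 1.4890)

Intrinsics K: fx=800.3, fy=458.3, cx=333.1, cy=247.1
Marker side s = 0.171 m; corners in marker frame (Z=0):
  M0 = (-0.0855, +0.0855, 0)
  M1 = (+0.0855, +0.0855, 0)
  M2 = (+0.0855, -0.0855, 0)
  M3 = (-0.0855, -0.0855, 0)
Detected image corners:
  c0 = (448.977737, 214.016743) px
  c1 = (538.947802, 214.469793) px
  c2 = (550.353203, 167.991404) px
  c3 = (454.012745, 167.912880) px
Planar DLT: solve 8×8 A·h = b for H (H[2,2]=1):
  H  [+519.44081 +149.01283 +497.73641]
  H  [-7.88421 +346.28952 +191.87988]
  H  [-0.04958 +0.39553 +1.00000]
B = K⁻¹H; ‖b₁‖=0.671597, ‖b₂‖=0.671597; λ = 2/(‖b₁‖+‖b₂‖) = 1.488989, sign → tz>0 ⇒ λ=+1.488989
r₁ = λ·B[:,0] = (+0.99717,+0.01419,-0.07383); r₂ = λ·B[:,1] = (+0.03211,+0.80753,+0.58895)
r₃ = r₁×r₂ = (+0.06798,-0.58965,+0.80479); SVD([r₁ r₂ r₃]) → R = UVᵀ:
  R  [+0.99717 +0.03211 +0.06798]
  R  [+0.01419 +0.80753 -0.58965]
  R  [-0.07383 +0.58895 +0.80479]
t = (+0.30631, -0.17941, +1.48899) m
tr R = 2.609495; θ = arccos((tr R − 1)/2) = 0.635546 rad = 36.414°
axis k = ((R−Rᵀ)₃₂, (R−Rᵀ)₁₃, (R−Rᵀ)₂₁) / (2 sinθ) = (+0.992726, +0.119446, -0.015095)
rvec = θ·k = (+0.630923, +0.075914, -0.009593)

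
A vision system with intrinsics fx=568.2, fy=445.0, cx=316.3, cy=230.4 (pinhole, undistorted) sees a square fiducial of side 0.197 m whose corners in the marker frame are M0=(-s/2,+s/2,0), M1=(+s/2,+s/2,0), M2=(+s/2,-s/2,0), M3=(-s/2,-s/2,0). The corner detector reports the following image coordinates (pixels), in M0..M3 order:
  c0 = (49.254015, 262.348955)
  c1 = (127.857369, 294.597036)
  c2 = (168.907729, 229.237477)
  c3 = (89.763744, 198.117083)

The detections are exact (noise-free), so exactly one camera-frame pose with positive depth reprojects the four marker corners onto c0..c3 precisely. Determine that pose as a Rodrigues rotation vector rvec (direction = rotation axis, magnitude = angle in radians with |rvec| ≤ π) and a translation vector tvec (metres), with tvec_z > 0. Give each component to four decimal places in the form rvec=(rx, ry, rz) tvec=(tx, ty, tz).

Intrinsics K: fx=568.2, fy=445.0, cx=316.3, cy=230.4
Marker side s = 0.197 m; corners in marker frame (Z=0):
  M0 = (-0.0985, +0.0985, 0)
  M1 = (+0.0985, +0.0985, 0)
  M2 = (+0.0985, -0.0985, 0)
  M3 = (-0.0985, -0.0985, 0)
Detected image corners:
  c0 = (49.254015, 262.348955) px
  c1 = (127.857369, 294.597036) px
  c2 = (168.907729, 229.237477) px
  c3 = (89.763744, 198.117083) px
Planar DLT: solve 8×8 A·h = b for H (H[2,2]=1):
  H  [+391.21320 -207.94028 +108.63649]
  H  [+140.13725 +326.75104 +245.91619]
  H  [-0.08410 -0.00869 +1.00000]
B = K⁻¹H; ‖b₁‖=0.822356, ‖b₂‖=0.822356; λ = 2/(‖b₁‖+‖b₂‖) = 1.216019, sign → tz>0 ⇒ λ=+1.216019
r₁ = λ·B[:,0] = (+0.89417,+0.43589,-0.10226); r₂ = λ·B[:,1] = (-0.43914,+0.89836,-0.01056)
r₃ = r₁×r₂ = (+0.08726,+0.05435,+0.99470); SVD([r₁ r₂ r₃]) → R = UVᵀ:
  R  [+0.89417 -0.43914 +0.08726]
  R  [+0.43589 +0.89836 +0.05435]
  R  [-0.10226 -0.01056 +0.99470]
t = (-0.44443, +0.04240, +1.21602) m
tr R = 2.787230; θ = arccos((tr R − 1)/2) = 0.465460 rad = 26.669°
axis k = ((R−Rᵀ)₃₂, (R−Rᵀ)₁₃, (R−Rᵀ)₂₁) / (2 sinθ) = (-0.072315, +0.211132, +0.974779)
rvec = θ·k = (-0.033660, +0.098274, +0.453721)

rvec=(-0.0337, 0.0983, 0.4537) tvec=(-0.4444, 0.0424, 1.2160)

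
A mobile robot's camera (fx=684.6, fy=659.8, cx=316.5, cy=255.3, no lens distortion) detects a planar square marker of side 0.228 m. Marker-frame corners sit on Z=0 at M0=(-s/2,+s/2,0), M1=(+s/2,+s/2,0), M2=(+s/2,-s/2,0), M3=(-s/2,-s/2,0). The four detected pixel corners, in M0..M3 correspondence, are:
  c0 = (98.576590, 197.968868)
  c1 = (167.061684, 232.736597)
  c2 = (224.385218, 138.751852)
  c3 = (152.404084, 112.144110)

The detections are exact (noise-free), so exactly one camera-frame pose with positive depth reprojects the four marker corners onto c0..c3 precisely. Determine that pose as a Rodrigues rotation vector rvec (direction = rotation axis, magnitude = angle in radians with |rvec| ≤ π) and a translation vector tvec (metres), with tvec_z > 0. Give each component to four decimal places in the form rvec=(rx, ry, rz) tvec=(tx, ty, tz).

Intrinsics K: fx=684.6, fy=659.8, cx=316.5, cy=255.3
Marker side s = 0.228 m; corners in marker frame (Z=0):
  M0 = (-0.1140, +0.1140, 0)
  M1 = (+0.1140, +0.1140, 0)
  M2 = (+0.1140, -0.1140, 0)
  M3 = (-0.1140, -0.1140, 0)
Detected image corners:
  c0 = (98.576590, 197.968868) px
  c1 = (167.061684, 232.736597) px
  c2 = (224.385218, 138.751852) px
  c3 = (152.404084, 112.144110) px
Planar DLT: solve 8×8 A·h = b for H (H[2,2]=1):
  H  [+248.34480 -255.65232 +159.35840]
  H  [+71.03421 +380.58925 +169.35940]
  H  [-0.37210 -0.07612 +1.00000]
B = K⁻¹H; ‖b₁‖=0.698409, ‖b₂‖=0.698409; λ = 2/(‖b₁‖+‖b₂‖) = 1.431825, sign → tz>0 ⇒ λ=+1.431825
r₁ = λ·B[:,0] = (+0.76572,+0.36030,-0.53278); r₂ = λ·B[:,1] = (-0.48430,+0.86808,-0.10899)
r₃ = r₁×r₂ = (+0.42323,+0.34148,+0.83921); SVD([r₁ r₂ r₃]) → R = UVᵀ:
  R  [+0.76572 -0.48430 +0.42323]
  R  [+0.36030 +0.86808 +0.34148]
  R  [-0.53278 -0.10899 +0.83921]
t = (-0.32866, -0.18650, +1.43183) m
tr R = 2.473010; θ = arccos((tr R − 1)/2) = 0.742908 rad = 42.565°
axis k = ((R−Rᵀ)₃₂, (R−Rᵀ)₁₃, (R−Rᵀ)₂₁) / (2 sinθ) = (-0.332977, +0.706657, +0.624309)
rvec = θ·k = (-0.247371, +0.524981, +0.463804)

rvec=(-0.2474, 0.5250, 0.4638) tvec=(-0.3287, -0.1865, 1.4318)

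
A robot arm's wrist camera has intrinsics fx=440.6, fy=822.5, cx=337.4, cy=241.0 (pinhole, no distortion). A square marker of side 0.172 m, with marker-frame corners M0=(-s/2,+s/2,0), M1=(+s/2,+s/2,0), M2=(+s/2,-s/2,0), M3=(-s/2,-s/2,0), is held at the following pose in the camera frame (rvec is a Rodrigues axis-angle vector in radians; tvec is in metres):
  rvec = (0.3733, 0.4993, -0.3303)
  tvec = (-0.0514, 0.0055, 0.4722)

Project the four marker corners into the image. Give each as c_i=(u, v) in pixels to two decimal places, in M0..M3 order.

c0=(264.85, 392.97) c1=(389.85, 355.75) c2=(322.19, 60.89) c3=(197.91, 154.71)

Intrinsics K: fx=440.6, fy=822.5, cx=337.4, cy=241.0
Marker side s = 0.172 m; corners in marker frame (Z=0):
  M0 = (-0.0860, +0.0860, 0)
  M1 = (+0.0860, +0.0860, 0)
  M2 = (+0.0860, -0.0860, 0)
  M3 = (-0.0860, -0.0860, 0)
rvec = (0.3733, 0.4993, -0.3303), |rvec| = θ = 0.70552 rad = 40.423°
Rodrigues: sinθ=0.64843, 1−cosθ=0.23872; R = I + sinθ·[k]× + (1−cosθ)·[k]×²:
    [+0.82811 +0.39296 +0.39976]
    [-0.21418 +0.88084 -0.42219]
    [-0.51803 +0.26400 +0.81360]
t = (-0.0514, 0.0055, 0.4722) m
M0: Pc = R·M0+t = (-0.08882, +0.09967, +0.53945); u = 440.6·(-0.08882)/0.53945 + 337.4 = 264.8541, v = 822.5·(+0.09967)/0.53945 + 241.0 = 392.9687
M1: Pc = R·M1+t = (+0.05361, +0.06283, +0.45035); u = 440.6·(+0.05361)/0.45035 + 337.4 = 389.8515, v = 822.5·(+0.06283)/0.45035 + 241.0 = 355.7546
M2: Pc = R·M2+t = (-0.01398, -0.08867, +0.40495); u = 440.6·(-0.01398)/0.40495 + 337.4 = 322.1919, v = 822.5·(-0.08867)/0.40495 + 241.0 = 60.8950
M3: Pc = R·M3+t = (-0.15641, -0.05183, +0.49405); u = 440.6·(-0.15641)/0.49405 + 337.4 = 197.9084, v = 822.5·(-0.05183)/0.49405 + 241.0 = 154.7074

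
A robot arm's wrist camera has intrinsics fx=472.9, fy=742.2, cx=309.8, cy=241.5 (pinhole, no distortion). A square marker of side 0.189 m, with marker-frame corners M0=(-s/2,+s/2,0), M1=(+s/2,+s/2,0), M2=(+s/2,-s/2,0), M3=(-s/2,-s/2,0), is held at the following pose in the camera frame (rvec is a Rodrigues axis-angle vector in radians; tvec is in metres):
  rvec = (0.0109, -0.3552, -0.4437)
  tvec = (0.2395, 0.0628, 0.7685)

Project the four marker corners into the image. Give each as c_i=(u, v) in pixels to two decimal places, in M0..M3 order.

c0=(436.34, 428.88) c1=(519.65, 341.00) c2=(476.79, 182.89) c3=(387.89, 259.06)

Intrinsics K: fx=472.9, fy=742.2, cx=309.8, cy=241.5
Marker side s = 0.189 m; corners in marker frame (Z=0):
  M0 = (-0.0945, +0.0945, 0)
  M1 = (+0.0945, +0.0945, 0)
  M2 = (+0.0945, -0.0945, 0)
  M3 = (-0.0945, -0.0945, 0)
rvec = (0.0109, -0.3552, -0.4437), |rvec| = θ = 0.56847 rad = 32.571°
Rodrigues: sinθ=0.53834, 1−cosθ=0.15727; R = I + sinθ·[k]× + (1−cosθ)·[k]×²:
    [+0.84278 +0.41830 -0.33873]
    [-0.42207 +0.90413 +0.06638]
    [+0.33402 +0.08702 +0.93854]
t = (0.2395, 0.0628, 0.7685) m
M0: Pc = R·M0+t = (+0.19939, +0.18813, +0.74516); u = 472.9·(+0.19939)/0.74516 + 309.8 = 436.3365, v = 742.2·(+0.18813)/0.74516 + 241.5 = 428.8789
M1: Pc = R·M1+t = (+0.35867, +0.10835, +0.80829); u = 472.9·(+0.35867)/0.80829 + 309.8 = 519.6461, v = 742.2·(+0.10835)/0.80829 + 241.5 = 340.9951
M2: Pc = R·M2+t = (+0.27961, -0.06253, +0.79184); u = 472.9·(+0.27961)/0.79184 + 309.8 = 476.7896, v = 742.2·(-0.06253)/0.79184 + 241.5 = 182.8939
M3: Pc = R·M3+t = (+0.12033, +0.01725, +0.72871); u = 472.9·(+0.12033)/0.72871 + 309.8 = 387.8869, v = 742.2·(+0.01725)/0.72871 + 241.5 = 259.0646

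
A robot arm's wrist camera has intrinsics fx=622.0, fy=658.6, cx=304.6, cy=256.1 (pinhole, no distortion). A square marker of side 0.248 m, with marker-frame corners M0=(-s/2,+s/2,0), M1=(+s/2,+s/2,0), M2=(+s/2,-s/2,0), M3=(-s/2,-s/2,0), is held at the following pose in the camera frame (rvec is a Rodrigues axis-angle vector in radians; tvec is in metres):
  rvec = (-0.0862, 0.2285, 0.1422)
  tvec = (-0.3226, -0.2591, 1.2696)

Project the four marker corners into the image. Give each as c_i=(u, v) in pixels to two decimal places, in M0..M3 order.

Intrinsics K: fx=622.0, fy=658.6, cx=304.6, cy=256.1
Marker side s = 0.248 m; corners in marker frame (Z=0):
  M0 = (-0.1240, +0.1240, 0)
  M1 = (+0.1240, +0.1240, 0)
  M2 = (+0.1240, -0.1240, 0)
  M3 = (-0.1240, -0.1240, 0)
rvec = (-0.0862, 0.2285, 0.1422), |rvec| = θ = 0.28260 rad = 16.192°
Rodrigues: sinθ=0.27885, 1−cosθ=0.03967; R = I + sinθ·[k]× + (1−cosθ)·[k]×²:
    [+0.96402 -0.15010 +0.21938]
    [+0.13053 +0.98627 +0.10120]
    [-0.23156 -0.06892 +0.97038]
t = (-0.3226, -0.2591, 1.2696) m
M0: Pc = R·M0+t = (-0.46075, -0.15299, +1.28977); u = 622.0·(-0.46075)/1.28977 + 304.6 = 82.3993, v = 658.6·(-0.15299)/1.28977 + 256.1 = 177.9785
M1: Pc = R·M1+t = (-0.22167, -0.12062, +1.23234); u = 622.0·(-0.22167)/1.23234 + 304.6 = 192.7148, v = 658.6·(-0.12062)/1.23234 + 256.1 = 191.6386
M2: Pc = R·M2+t = (-0.18445, -0.36521, +1.24943); u = 622.0·(-0.18445)/1.24943 + 304.6 = 212.7765, v = 658.6·(-0.36521)/1.24943 + 256.1 = 63.5902
M3: Pc = R·M3+t = (-0.42353, -0.39758, +1.30686); u = 622.0·(-0.42353)/1.30686 + 304.6 = 103.0223, v = 658.6·(-0.39758)/1.30686 + 256.1 = 55.7356

c0=(82.40, 177.98) c1=(192.71, 191.64) c2=(212.78, 63.59) c3=(103.02, 55.74)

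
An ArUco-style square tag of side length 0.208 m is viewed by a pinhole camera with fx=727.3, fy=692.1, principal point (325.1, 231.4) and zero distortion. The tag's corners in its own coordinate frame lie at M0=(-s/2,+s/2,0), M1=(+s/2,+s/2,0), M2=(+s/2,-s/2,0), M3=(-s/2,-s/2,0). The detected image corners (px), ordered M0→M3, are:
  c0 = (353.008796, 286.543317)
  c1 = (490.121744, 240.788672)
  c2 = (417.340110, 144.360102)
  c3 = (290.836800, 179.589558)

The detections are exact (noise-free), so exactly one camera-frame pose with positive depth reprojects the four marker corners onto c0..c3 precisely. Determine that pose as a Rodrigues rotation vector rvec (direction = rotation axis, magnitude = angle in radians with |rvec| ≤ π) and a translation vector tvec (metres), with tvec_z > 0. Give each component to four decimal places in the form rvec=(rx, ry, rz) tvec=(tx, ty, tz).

Intrinsics K: fx=727.3, fy=692.1, cx=325.1, cy=231.4
Marker side s = 0.208 m; corners in marker frame (Z=0):
  M0 = (-0.1040, +0.1040, 0)
  M1 = (+0.1040, +0.1040, 0)
  M2 = (+0.1040, -0.1040, 0)
  M3 = (-0.1040, -0.1040, 0)
Detected image corners:
  c0 = (353.008796, 286.543317) px
  c1 = (490.121744, 240.788672) px
  c2 = (417.340110, 144.360102) px
  c3 = (290.836800, 179.589558) px
Planar DLT: solve 8×8 A·h = b for H (H[2,2]=1):
  H  [+742.94344 +118.42846 +387.91221]
  H  [-132.54345 +374.70231 +209.40079]
  H  [+0.28534 -0.53306 +1.00000]
B = K⁻¹H; ‖b₁‖=0.981278, ‖b₂‖=0.981278; λ = 2/(‖b₁‖+‖b₂‖) = 1.019079, sign → tz>0 ⇒ λ=+1.019079
r₁ = λ·B[:,0] = (+0.91102,-0.29239,+0.29079); r₂ = λ·B[:,1] = (+0.40876,+0.73336,-0.54323)
r₃ = r₁×r₂ = (-0.05442,+0.61376,+0.78762); SVD([r₁ r₂ r₃]) → R = UVᵀ:
  R  [+0.91102 +0.40876 -0.05442]
  R  [-0.29239 +0.73336 +0.61376]
  R  [+0.29079 -0.54323 +0.78762]
t = (+0.08801, -0.03239, +1.01908) m
tr R = 2.431989; θ = arccos((tr R − 1)/2) = 0.772749 rad = 44.275°
axis k = ((R−Rᵀ)₃₂, (R−Rᵀ)₁₃, (R−Rᵀ)₂₁) / (2 sinθ) = (-0.828665, -0.247245, -0.502180)
rvec = θ·k = (-0.640350, -0.191058, -0.388059)

rvec=(-0.6403, -0.1911, -0.3881) tvec=(0.0880, -0.0324, 1.0191)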